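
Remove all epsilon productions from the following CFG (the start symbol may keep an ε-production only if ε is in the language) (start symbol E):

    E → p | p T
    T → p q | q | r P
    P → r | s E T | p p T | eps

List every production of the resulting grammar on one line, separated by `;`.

Nullable nonterminals: {P}.
ε ∉ L(G), so no ε-production is kept.
For each production, add variants omitting each subset of nullable occurrences: T → r P gives r P | r.

E → p | p T; T → p q | q | r P | r; P → r | s E T | p p T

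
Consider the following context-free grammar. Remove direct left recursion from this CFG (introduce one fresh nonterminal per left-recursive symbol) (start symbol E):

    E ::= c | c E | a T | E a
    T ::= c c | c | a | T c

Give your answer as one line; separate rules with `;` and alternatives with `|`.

E, T are directly left-recursive.
For E: α = {a}, β = {c, c E, a T}. Rewrite as E → β E' and E' → α E' | ε.
For T: α = {c}, β = {c c, c, a}. Rewrite as T → β T' and T' → α T' | ε.

E ::= c E' | c E E' | a T E'; T ::= c c T' | c T' | a T'; E' ::= a E' | ε; T' ::= c T' | ε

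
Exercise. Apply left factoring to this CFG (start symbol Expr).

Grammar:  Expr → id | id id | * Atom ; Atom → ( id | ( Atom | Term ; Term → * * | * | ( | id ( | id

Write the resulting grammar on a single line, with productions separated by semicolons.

Expr → * Atom | id Expr1; Atom → Term | ( Atom1; Term → ( | * Term1 | id Term2; Expr1 → ε | id; Atom1 → id | Atom; Term1 → * | ε; Term2 → ( | ε

Expr has alternatives sharing prefix 'id': factor to Expr → id Expr1 with Expr1 → ε | id.
Atom has alternatives sharing prefix '(': factor to Atom → ( Atom1 with Atom1 → id | Atom.
Term has alternatives sharing prefix '*': factor to Term → * Term1 with Term1 → * | ε.
Term has alternatives sharing prefix 'id': factor to Term → id Term2 with Term2 → ( | ε.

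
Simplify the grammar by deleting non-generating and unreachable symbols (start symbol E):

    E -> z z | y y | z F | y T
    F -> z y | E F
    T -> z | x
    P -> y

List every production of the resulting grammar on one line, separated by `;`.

Generating nonterminals: {E, F, P, T}.
Reachable from E after that: {E, F, T}.
Removed useless symbols: {P} and every production mentioning them.

E -> z z | y y | z F | y T; F -> z y | E F; T -> z | x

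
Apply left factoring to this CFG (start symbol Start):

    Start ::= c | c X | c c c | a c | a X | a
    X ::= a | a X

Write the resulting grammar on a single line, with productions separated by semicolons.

Start has alternatives sharing prefix 'c': factor to Start → c Start1 with Start1 → ε | X | c c.
Start has alternatives sharing prefix 'a': factor to Start → a Start2 with Start2 → c | X | ε.
X has alternatives sharing prefix 'a': factor to X → a X1 with X1 → ε | X.

Start ::= c Start1 | a Start2; X ::= a X1; Start1 ::= ε | X | c c; Start2 ::= c | X | ε; X1 ::= ε | X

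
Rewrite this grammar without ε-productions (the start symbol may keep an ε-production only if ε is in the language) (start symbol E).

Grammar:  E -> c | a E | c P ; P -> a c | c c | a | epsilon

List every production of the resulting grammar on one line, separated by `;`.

E -> c | a E | c P; P -> a c | c c | a

Nullable set = {P}.
ε ∉ L(G), so no ε-production is kept.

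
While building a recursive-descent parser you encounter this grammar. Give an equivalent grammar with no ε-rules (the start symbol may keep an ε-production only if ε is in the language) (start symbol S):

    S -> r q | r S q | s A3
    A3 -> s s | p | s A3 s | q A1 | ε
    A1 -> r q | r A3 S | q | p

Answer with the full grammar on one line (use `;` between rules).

The nullable symbols are {A3}.
ε ∉ L(G), so no ε-production is kept.
For each production, add variants omitting each subset of nullable occurrences: S → s A3 gives s A3 | s. A1 → r A3 S gives r A3 S | r S.

S -> r q | r S q | s A3 | s; A3 -> s s | p | s A3 s | q A1; A1 -> r q | r A3 S | r S | q | p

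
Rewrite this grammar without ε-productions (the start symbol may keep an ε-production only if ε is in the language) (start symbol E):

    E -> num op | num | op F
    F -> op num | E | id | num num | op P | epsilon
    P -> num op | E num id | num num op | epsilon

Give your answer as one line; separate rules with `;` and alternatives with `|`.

E -> num op | num | op F | op; F -> op num | E | id | num num | op P | op; P -> num op | E num id | num num op

Nullable set = {F, P}.
ε ∉ L(G), so no ε-production is kept.
For each production, add variants omitting each subset of nullable occurrences: E → op F gives op F | op. F → op P gives op P | op.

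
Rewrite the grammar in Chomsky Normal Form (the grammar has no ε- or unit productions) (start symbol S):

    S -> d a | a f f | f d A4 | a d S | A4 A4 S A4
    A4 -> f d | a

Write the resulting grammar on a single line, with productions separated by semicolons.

S -> X1 X2 | X2 Y1 | X3 Y2 | X2 Y3 | A4 Y4; A4 -> X3 X1 | a; X1 -> d; X2 -> a; X3 -> f; Y1 -> X3 X3; Y2 -> X1 A4; Y3 -> X1 S; Y4 -> A4 Y5; Y5 -> S A4

Introduce a nonterminal for each terminal appearing in a rule of length ≥ 2: X1 → d, X2 → a, X3 → f.
Binarize each right-hand side of length ≥ 3 by chaining fresh nonterminals (Y1, Y2, …): affected rules were S → X2 X3 X3; S → X3 X1 A4; S → X2 X1 S; S → A4 A4 S A4.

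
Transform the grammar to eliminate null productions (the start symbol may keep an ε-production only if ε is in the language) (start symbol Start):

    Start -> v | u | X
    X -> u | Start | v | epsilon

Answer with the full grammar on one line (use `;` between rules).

Nullable set = {Start, X}.
ε ∈ L(G) since Start is nullable, so keep Start → ε.

Start -> v | u | X | ε; X -> u | Start | v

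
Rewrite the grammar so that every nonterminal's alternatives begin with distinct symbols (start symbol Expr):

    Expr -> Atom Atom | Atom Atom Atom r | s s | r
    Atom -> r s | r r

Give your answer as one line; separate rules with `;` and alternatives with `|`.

Expr -> s s | r | Atom Atom Expr1; Atom -> r Atom1; Expr1 -> ε | Atom r; Atom1 -> s | r

Expr has alternatives sharing prefix 'Atom Atom': factor to Expr → Atom Atom Expr1 with Expr1 → ε | Atom r.
Atom has alternatives sharing prefix 'r': factor to Atom → r Atom1 with Atom1 → s | r.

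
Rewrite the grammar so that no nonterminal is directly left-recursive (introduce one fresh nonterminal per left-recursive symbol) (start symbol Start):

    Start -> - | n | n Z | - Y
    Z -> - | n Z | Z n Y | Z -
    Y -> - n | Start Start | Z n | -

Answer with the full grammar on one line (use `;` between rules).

Directly left-recursive nonterminal: Z.
For Z: α = {n Y, -}, β = {-, n Z}. Rewrite as Z → β Z1 and Z1 → α Z1 | ε.

Start -> - | n | n Z | - Y; Z -> - Z1 | n Z Z1; Y -> - n | Start Start | Z n | -; Z1 -> n Y Z1 | - Z1 | ε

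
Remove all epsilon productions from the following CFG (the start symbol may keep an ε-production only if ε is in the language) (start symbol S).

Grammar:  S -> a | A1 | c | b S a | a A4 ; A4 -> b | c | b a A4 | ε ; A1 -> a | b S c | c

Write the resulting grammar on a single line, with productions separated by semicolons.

S -> a | A1 | c | b S a | a A4; A4 -> b | c | b a A4 | b a; A1 -> a | b S c | c

Nullable nonterminals: {A4}.
ε ∉ L(G), so no ε-production is kept.
Expand every rule over subsets of its nullable positions: A4 → b a A4 gives b a A4 | b a.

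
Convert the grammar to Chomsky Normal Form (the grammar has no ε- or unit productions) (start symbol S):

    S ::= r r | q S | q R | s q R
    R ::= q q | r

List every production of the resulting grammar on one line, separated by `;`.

Introduce a nonterminal for each terminal appearing in a rule of length ≥ 2: X1 → r, X2 → q, X3 → s.
Binarize each right-hand side of length ≥ 3 by chaining fresh nonterminals (Y1, Y2, …): affected rules were S → X3 X2 R.

S ::= X1 X1 | X2 S | X2 R | X3 Y1; R ::= X2 X2 | r; X1 ::= r; X2 ::= q; X3 ::= s; Y1 ::= X2 R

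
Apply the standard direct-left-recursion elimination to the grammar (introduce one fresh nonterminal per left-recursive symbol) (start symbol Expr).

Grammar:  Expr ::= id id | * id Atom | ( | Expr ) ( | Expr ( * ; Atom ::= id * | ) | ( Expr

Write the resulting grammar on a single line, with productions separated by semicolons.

Expr is directly left-recursive.
For Expr: α = {) (, ( *}, β = {id id, * id Atom, (}. Rewrite as Expr → β Expr1 and Expr1 → α Expr1 | ε.

Expr ::= id id Expr1 | * id Atom Expr1 | ( Expr1; Atom ::= id * | ) | ( Expr; Expr1 ::= ) ( Expr1 | ( * Expr1 | epsilon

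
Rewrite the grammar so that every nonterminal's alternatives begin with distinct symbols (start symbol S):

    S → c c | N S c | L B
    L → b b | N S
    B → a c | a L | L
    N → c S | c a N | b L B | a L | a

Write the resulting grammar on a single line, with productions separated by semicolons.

S → c c | N S c | L B; L → b b | N S; B → L | a B'; N → b L B | c N' | a N''; B' → c | L; N' → S | a N; N'' → L | ε

B has alternatives sharing prefix 'a': factor to B → a B' with B' → c | L.
N has alternatives sharing prefix 'c': factor to N → c N' with N' → S | a N.
N has alternatives sharing prefix 'a': factor to N → a N'' with N'' → L | ε.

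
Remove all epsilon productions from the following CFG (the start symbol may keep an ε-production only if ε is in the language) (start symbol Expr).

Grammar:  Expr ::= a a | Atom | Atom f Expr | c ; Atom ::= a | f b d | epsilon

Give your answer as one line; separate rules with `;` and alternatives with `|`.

Expr ::= a a | Atom | Atom f Expr | Atom f | f Expr | f | c | epsilon; Atom ::= a | f b d

Nullable nonterminals: {Atom, Expr}.
ε ∈ L(G) since Expr is nullable, so keep Expr → ε.
Expand every rule over subsets of its nullable positions: Expr → Atom f Expr gives Atom f Expr | Atom f | f Expr | f.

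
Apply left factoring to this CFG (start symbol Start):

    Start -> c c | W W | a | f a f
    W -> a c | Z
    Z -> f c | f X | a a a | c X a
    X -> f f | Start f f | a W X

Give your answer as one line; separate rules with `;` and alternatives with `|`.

Z has alternatives sharing prefix 'f': factor to Z → f Z1 with Z1 → c | X.

Start -> c c | W W | a | f a f; W -> a c | Z; Z -> a a a | c X a | f Z1; X -> f f | Start f f | a W X; Z1 -> c | X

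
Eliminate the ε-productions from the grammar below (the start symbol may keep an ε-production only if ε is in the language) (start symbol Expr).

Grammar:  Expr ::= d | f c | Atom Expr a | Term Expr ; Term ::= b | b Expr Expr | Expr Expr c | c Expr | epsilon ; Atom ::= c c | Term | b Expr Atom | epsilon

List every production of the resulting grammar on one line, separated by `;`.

Expr ::= d | f c | Atom Expr a | Expr a | Term Expr; Term ::= b | b Expr Expr | Expr Expr c | c Expr; Atom ::= c c | Term | b Expr Atom | b Expr

Nullable set = {Atom, Term}.
ε ∉ L(G), so no ε-production is kept.
Expand every rule over subsets of its nullable positions: Expr → Atom Expr a gives Atom Expr a | Expr a. Atom → b Expr Atom gives b Expr Atom | b Expr.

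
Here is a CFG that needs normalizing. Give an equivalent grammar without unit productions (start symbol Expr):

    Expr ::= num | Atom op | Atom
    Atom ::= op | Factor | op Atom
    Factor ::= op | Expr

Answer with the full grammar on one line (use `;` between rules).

Expr ::= op | op Atom | num | Atom op; Atom ::= op | op Atom | num | Atom op; Factor ::= op | op Atom | num | Atom op

Unit pairs: Atom ⇒* {Expr, Factor}; Expr ⇒* {Atom, Factor}; Factor ⇒* {Atom, Expr}.
Replace each nonterminal's rules with the union of the non-unit rules of every nonterminal it unit-derives.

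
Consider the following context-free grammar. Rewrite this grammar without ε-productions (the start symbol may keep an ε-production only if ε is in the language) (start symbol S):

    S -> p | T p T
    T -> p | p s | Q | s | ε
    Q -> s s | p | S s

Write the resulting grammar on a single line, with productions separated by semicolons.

S -> p | T p T | T p | p T; T -> p | p s | Q | s; Q -> s s | p | S s

Nullable nonterminals: {T}.
ε ∉ L(G), so no ε-production is kept.
For each production, add variants omitting each subset of nullable occurrences: S → T p T gives T p T | T p | p T.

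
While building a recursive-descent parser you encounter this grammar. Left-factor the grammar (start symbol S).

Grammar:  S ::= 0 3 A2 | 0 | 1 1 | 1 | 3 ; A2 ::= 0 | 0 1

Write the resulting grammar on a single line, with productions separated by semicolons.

S ::= 3 | 0 S' | 1 S''; A2 ::= 0 A2'; S' ::= 3 A2 | ε; S'' ::= 1 | ε; A2' ::= ε | 1

S has alternatives sharing prefix '0': factor to S → 0 S' with S' → 3 A2 | ε.
S has alternatives sharing prefix '1': factor to S → 1 S'' with S'' → 1 | ε.
A2 has alternatives sharing prefix '0': factor to A2 → 0 A2' with A2' → ε | 1.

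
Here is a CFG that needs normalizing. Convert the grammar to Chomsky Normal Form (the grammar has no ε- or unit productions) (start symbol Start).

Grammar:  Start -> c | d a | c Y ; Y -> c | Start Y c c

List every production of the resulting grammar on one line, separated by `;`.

Start -> c | X1 X2 | X3 Y; Y -> c | Start Y1; X1 -> d; X2 -> a; X3 -> c; Y1 -> Y Y2; Y2 -> X3 X3

Introduce a nonterminal for each terminal appearing in a rule of length ≥ 2: X1 → d, X2 → a, X3 → c.
Binarize each right-hand side of length ≥ 3 by chaining fresh nonterminals (Y1, Y2, …): affected rules were Y → Start Y X3 X3.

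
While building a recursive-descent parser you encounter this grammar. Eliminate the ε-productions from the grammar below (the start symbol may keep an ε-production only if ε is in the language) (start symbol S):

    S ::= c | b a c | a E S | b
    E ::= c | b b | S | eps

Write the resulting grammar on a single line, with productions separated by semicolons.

The nullable symbols are {E}.
ε ∉ L(G), so no ε-production is kept.
Add the nullable-subset variants: S → a E S gives a E S | a S.

S ::= c | b a c | a E S | a S | b; E ::= c | b b | S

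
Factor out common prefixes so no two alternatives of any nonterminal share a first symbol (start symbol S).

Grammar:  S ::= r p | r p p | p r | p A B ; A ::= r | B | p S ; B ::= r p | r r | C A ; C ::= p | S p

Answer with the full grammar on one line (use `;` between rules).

S ::= r p S' | p S''; A ::= r | B | p S; B ::= C A | r B'; C ::= p | S p; S' ::= ε | p; S'' ::= r | A B; B' ::= p | r

S has alternatives sharing prefix 'r p': factor to S → r p S' with S' → ε | p.
S has alternatives sharing prefix 'p': factor to S → p S'' with S'' → r | A B.
B has alternatives sharing prefix 'r': factor to B → r B' with B' → p | r.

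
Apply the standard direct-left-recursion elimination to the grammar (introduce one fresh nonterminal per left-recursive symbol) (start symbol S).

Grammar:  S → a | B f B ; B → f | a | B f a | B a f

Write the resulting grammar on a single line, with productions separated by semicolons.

B is directly left-recursive.
For B: α = {f a, a f}, β = {f, a}. Rewrite as B → β B' and B' → α B' | ε.

S → a | B f B; B → f B' | a B'; B' → f a B' | a f B' | ε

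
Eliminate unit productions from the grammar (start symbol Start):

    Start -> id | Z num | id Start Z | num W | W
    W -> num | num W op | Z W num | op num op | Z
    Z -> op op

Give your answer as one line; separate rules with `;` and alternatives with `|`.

Unit pairs: Start ⇒* {W, Z}; W ⇒* {Z}.
Replace each nonterminal's rules with the union of the non-unit rules of every nonterminal it unit-derives.

Start -> op op | id | Z num | id Start Z | num W | num | num W op | Z W num | op num op; W -> op op | num | num W op | Z W num | op num op; Z -> op op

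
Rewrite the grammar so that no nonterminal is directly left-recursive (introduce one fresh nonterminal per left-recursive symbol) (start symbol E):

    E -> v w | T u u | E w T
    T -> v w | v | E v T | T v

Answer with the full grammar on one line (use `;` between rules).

Left recursion appears on E, T.
For E: α = {w T}, β = {v w, T u u}. Rewrite as E → β E' and E' → α E' | ε.
For T: α = {v}, β = {v w, v, E v T}. Rewrite as T → β T' and T' → α T' | ε.

E -> v w E' | T u u E'; T -> v w T' | v T' | E v T T'; E' -> w T E' | ε; T' -> v T' | ε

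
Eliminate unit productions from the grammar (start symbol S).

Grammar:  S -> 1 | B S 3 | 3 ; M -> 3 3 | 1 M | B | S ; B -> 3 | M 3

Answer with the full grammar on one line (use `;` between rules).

Unit pairs: M ⇒* {B, S}.
For every A with A ⇒* B via unit rules, add B's non-unit alternatives to A; then delete every rule of the form X → Y.

S -> 1 | B S 3 | 3; M -> 3 | M 3 | 1 | B S 3 | 3 3 | 1 M; B -> 3 | M 3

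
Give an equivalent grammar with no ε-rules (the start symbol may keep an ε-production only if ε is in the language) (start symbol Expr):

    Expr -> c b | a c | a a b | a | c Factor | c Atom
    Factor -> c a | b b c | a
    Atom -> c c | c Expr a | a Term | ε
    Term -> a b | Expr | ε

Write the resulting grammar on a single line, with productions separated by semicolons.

The nullable symbols are {Atom, Term}.
ε ∉ L(G), so no ε-production is kept.
For each production, add variants omitting each subset of nullable occurrences: Expr → c Atom gives c Atom | c. Atom → a Term gives a Term | a.

Expr -> c b | a c | a a b | a | c Factor | c Atom | c; Factor -> c a | b b c | a; Atom -> c c | c Expr a | a Term | a; Term -> a b | Expr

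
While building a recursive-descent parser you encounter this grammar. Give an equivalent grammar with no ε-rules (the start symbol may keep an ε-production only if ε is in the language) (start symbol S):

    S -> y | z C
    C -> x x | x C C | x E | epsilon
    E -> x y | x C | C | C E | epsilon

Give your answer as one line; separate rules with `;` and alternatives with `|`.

Nullable set = {C, E}.
ε ∉ L(G), so no ε-production is kept.
For each production, add variants omitting each subset of nullable occurrences: S → z C gives z C | z. C → x C C gives x C C | x C | x. E → x C gives x C | x.

S -> y | z C | z; C -> x x | x C C | x C | x | x E; E -> x y | x C | x | C | C E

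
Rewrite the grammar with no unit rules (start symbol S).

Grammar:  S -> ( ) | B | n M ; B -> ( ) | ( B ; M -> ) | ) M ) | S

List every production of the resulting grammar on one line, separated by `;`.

S -> ( ) | ( B | n M; B -> ( ) | ( B; M -> ( ) | ( B | n M | ) | ) M )

Unit pairs: M ⇒* {B, S}; S ⇒* {B}.
For each unit pair (A, B), copy every non-unit production of B to A, then drop all unit productions.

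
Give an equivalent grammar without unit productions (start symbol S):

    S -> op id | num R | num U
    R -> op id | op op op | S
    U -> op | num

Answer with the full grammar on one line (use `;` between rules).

Unit pairs: R ⇒* {S}.
Replace each nonterminal's rules with the union of the non-unit rules of every nonterminal it unit-derives.

S -> op id | num R | num U; R -> op id | num R | num U | op op op; U -> op | num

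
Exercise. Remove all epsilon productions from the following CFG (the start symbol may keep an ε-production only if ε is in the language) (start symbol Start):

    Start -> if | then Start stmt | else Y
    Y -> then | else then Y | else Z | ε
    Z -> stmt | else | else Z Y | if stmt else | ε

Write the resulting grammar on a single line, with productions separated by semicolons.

Start -> if | then Start stmt | else Y | else; Y -> then | else then Y | else then | else Z | else; Z -> stmt | else | else Z Y | else Z | else Y | if stmt else

Nullable nonterminals: {Y, Z}.
ε ∉ L(G), so no ε-production is kept.
Expand every rule over subsets of its nullable positions: Start → else Y gives else Y | else. Y → else then Y gives else then Y | else then. Y → else Z gives else Z | else. Z → else Z Y gives else Z Y | else Z | else Y.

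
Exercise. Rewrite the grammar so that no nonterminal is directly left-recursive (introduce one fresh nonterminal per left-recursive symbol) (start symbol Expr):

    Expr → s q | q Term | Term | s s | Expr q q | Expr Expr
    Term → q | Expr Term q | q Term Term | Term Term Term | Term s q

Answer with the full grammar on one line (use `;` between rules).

Left recursion appears on Expr, Term.
For Expr: α = {q q, Expr}, β = {s q, q Term, Term, s s}. Rewrite as Expr → β Expr1 and Expr1 → α Expr1 | ε.
For Term: α = {Term Term, s q}, β = {q, Expr Term q, q Term Term}. Rewrite as Term → β Term1 and Term1 → α Term1 | ε.

Expr → s q Expr1 | q Term Expr1 | Term Expr1 | s s Expr1; Term → q Term1 | Expr Term q Term1 | q Term Term Term1; Expr1 → q q Expr1 | Expr Expr1 | ε; Term1 → Term Term Term1 | s q Term1 | ε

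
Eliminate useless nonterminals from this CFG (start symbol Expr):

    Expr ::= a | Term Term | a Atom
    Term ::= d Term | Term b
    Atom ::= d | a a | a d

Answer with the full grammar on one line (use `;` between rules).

Expr ::= a | a Atom; Atom ::= d | a a | a d

Generating nonterminals: {Atom, Expr}.
Reachable from Expr after that: {Atom, Expr}.
Removed useless symbols: {Term} and every production mentioning them.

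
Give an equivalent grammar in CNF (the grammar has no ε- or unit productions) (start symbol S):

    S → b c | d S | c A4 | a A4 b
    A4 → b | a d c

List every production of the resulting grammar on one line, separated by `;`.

Introduce a nonterminal for each terminal appearing in a rule of length ≥ 2: X1 → b, X2 → c, X3 → d, X4 → a.
Binarize each right-hand side of length ≥ 3 by chaining fresh nonterminals (Y1, Y2, …): affected rules were S → X4 A4 X1; A4 → X4 X3 X2.

S → X1 X2 | X3 S | X2 A4 | X4 Y1; A4 → b | X4 Y2; X1 → b; X2 → c; X3 → d; X4 → a; Y1 → A4 X1; Y2 → X3 X2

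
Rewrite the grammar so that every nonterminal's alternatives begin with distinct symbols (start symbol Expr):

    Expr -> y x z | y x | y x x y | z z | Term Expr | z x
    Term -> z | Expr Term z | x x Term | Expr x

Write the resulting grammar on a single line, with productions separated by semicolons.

Expr has alternatives sharing prefix 'y x': factor to Expr → y x Expr1 with Expr1 → z | ε | x y.
Expr has alternatives sharing prefix 'z': factor to Expr → z Expr2 with Expr2 → z | x.
Term has alternatives sharing prefix 'Expr': factor to Term → Expr Term1 with Term1 → Term z | x.

Expr -> Term Expr | y x Expr1 | z Expr2; Term -> z | x x Term | Expr Term1; Expr1 -> z | ε | x y; Expr2 -> z | x; Term1 -> Term z | x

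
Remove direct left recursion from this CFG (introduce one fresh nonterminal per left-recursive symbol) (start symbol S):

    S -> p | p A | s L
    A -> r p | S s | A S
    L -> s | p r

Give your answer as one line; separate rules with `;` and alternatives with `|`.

A is directly left-recursive.
For A: α = {S}, β = {r p, S s}. Rewrite as A → β A' and A' → α A' | ε.

S -> p | p A | s L; A -> r p A' | S s A'; L -> s | p r; A' -> S A' | ε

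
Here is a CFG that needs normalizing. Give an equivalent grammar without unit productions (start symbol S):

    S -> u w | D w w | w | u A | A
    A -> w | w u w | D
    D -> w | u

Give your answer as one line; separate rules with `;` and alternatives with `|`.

Unit pairs: A ⇒* {D}; S ⇒* {A, D}.
For each unit pair (A, B), copy every non-unit production of B to A, then drop all unit productions.

S -> w | u | u w | D w w | u A | w u w; A -> w | u | w u w; D -> w | u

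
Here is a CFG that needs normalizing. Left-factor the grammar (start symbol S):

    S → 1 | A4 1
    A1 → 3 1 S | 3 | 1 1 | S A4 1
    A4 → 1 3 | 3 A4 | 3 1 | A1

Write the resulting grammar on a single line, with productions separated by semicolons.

S → 1 | A4 1; A1 → 1 1 | S A4 1 | 3 A1'; A4 → 1 3 | A1 | 3 A4'; A1' → 1 S | eps; A4' → A4 | 1

A1 has alternatives sharing prefix '3': factor to A1 → 3 A1' with A1' → 1 S | ε.
A4 has alternatives sharing prefix '3': factor to A4 → 3 A4' with A4' → A4 | 1.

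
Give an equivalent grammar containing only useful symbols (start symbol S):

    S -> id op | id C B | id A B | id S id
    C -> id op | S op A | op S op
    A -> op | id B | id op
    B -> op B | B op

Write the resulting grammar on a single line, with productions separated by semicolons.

S -> id op | id S id

Generating nonterminals: {A, C, S}.
Reachable from S after that: {S}.
Removed useless symbols: {A, B, C} and every production mentioning them.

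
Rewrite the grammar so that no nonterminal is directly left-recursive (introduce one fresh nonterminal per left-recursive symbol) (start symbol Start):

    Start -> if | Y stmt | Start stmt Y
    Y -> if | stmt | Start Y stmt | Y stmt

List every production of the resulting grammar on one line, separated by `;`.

Start -> if Start1 | Y stmt Start1; Y -> if Y1 | stmt Y1 | Start Y stmt Y1; Start1 -> stmt Y Start1 | ε; Y1 -> stmt Y1 | ε

Left recursion appears on Start, Y.
For Start: α = {stmt Y}, β = {if, Y stmt}. Rewrite as Start → β Start1 and Start1 → α Start1 | ε.
For Y: α = {stmt}, β = {if, stmt, Start Y stmt}. Rewrite as Y → β Y1 and Y1 → α Y1 | ε.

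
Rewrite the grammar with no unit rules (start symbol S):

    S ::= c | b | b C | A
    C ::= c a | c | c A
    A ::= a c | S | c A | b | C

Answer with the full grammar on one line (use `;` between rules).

S ::= c a | c | c A | b | b C | a c; C ::= c a | c | c A; A ::= c a | c | c A | b | b C | a c

Unit pairs: A ⇒* {C, S}; S ⇒* {A, C}.
Replace each nonterminal's rules with the union of the non-unit rules of every nonterminal it unit-derives.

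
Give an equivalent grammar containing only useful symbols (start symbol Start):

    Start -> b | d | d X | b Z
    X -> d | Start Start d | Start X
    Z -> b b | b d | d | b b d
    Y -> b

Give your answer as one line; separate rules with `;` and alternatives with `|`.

Start -> b | d | d X | b Z; X -> d | Start Start d | Start X; Z -> b b | b d | d | b b d

Generating nonterminals: {Start, X, Y, Z}.
Reachable from Start after that: {Start, X, Z}.
Removed useless symbols: {Y} and every production mentioning them.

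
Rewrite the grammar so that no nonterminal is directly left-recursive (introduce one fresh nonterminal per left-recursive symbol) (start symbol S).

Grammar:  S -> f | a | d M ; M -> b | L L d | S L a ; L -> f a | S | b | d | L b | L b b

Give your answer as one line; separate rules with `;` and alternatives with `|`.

Left recursion appears on L.
For L: α = {b, b b}, β = {f a, S, b, d}. Rewrite as L → β L' and L' → α L' | ε.

S -> f | a | d M; M -> b | L L d | S L a; L -> f a L' | S L' | b L' | d L'; L' -> b L' | b b L' | ε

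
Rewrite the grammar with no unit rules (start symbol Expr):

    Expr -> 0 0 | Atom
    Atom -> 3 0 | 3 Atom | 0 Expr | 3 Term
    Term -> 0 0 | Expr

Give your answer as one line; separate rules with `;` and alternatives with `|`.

Expr -> 3 0 | 3 Atom | 0 Expr | 3 Term | 0 0; Atom -> 3 0 | 3 Atom | 0 Expr | 3 Term; Term -> 0 0 | 3 0 | 3 Atom | 0 Expr | 3 Term

Unit pairs: Expr ⇒* {Atom}; Term ⇒* {Atom, Expr}.
Replace each nonterminal's rules with the union of the non-unit rules of every nonterminal it unit-derives.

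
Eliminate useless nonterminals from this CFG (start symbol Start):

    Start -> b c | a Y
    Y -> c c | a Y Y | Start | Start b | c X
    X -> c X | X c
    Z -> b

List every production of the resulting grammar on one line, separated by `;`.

Generating nonterminals: {Start, Y, Z}.
Reachable from Start after that: {Start, Y}.
Removed useless symbols: {X, Z} and every production mentioning them.

Start -> b c | a Y; Y -> c c | a Y Y | Start | Start b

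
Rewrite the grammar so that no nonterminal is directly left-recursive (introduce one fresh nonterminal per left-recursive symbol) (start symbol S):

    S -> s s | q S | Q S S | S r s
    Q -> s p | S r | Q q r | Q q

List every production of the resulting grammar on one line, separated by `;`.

S -> s s S' | q S S' | Q S S S'; Q -> s p Q' | S r Q'; S' -> r s S' | epsilon; Q' -> q r Q' | q Q' | epsilon

Left recursion appears on S, Q.
For S: α = {r s}, β = {s s, q S, Q S S}. Rewrite as S → β S' and S' → α S' | ε.
For Q: α = {q r, q}, β = {s p, S r}. Rewrite as Q → β Q' and Q' → α Q' | ε.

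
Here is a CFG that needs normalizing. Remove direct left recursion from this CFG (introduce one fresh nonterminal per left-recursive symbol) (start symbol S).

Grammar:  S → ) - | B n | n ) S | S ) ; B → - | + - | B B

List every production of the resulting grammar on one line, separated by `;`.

S → ) - S' | B n S' | n ) S S'; B → - B' | + - B'; S' → ) S' | ε; B' → B B' | ε

S, B are directly left-recursive.
For S: α = {)}, β = {) -, B n, n ) S}. Rewrite as S → β S' and S' → α S' | ε.
For B: α = {B}, β = {-, + -}. Rewrite as B → β B' and B' → α B' | ε.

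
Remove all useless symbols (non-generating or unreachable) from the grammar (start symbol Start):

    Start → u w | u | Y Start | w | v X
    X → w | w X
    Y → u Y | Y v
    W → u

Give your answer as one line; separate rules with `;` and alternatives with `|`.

Generating nonterminals: {Start, W, X}.
Reachable from Start after that: {Start, X}.
Removed useless symbols: {W, Y} and every production mentioning them.

Start → u w | u | w | v X; X → w | w X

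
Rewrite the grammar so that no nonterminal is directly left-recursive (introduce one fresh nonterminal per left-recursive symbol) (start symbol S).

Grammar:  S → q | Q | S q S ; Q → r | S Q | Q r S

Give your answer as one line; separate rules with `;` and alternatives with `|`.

Left recursion appears on S, Q.
For S: α = {q S}, β = {q, Q}. Rewrite as S → β S' and S' → α S' | ε.
For Q: α = {r S}, β = {r, S Q}. Rewrite as Q → β Q' and Q' → α Q' | ε.

S → q S' | Q S'; Q → r Q' | S Q Q'; S' → q S S' | ε; Q' → r S Q' | ε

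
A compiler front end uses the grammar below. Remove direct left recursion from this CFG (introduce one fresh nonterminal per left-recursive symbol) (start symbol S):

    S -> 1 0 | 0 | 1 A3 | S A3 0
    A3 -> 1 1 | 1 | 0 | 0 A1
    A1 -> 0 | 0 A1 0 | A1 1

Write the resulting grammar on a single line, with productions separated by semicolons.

Left recursion appears on S, A1.
For S: α = {A3 0}, β = {1 0, 0, 1 A3}. Rewrite as S → β S' and S' → α S' | ε.
For A1: α = {1}, β = {0, 0 A1 0}. Rewrite as A1 → β A1' and A1' → α A1' | ε.

S -> 1 0 S' | 0 S' | 1 A3 S'; A3 -> 1 1 | 1 | 0 | 0 A1; A1 -> 0 A1' | 0 A1 0 A1'; S' -> A3 0 S' | ε; A1' -> 1 A1' | ε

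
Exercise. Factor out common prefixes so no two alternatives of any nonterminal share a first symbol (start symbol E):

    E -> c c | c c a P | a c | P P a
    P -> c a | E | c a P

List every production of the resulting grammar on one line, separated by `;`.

E -> a c | P P a | c c E'; P -> E | c a P'; E' -> epsilon | a P; P' -> epsilon | P

E has alternatives sharing prefix 'c c': factor to E → c c E' with E' → ε | a P.
P has alternatives sharing prefix 'c a': factor to P → c a P' with P' → ε | P.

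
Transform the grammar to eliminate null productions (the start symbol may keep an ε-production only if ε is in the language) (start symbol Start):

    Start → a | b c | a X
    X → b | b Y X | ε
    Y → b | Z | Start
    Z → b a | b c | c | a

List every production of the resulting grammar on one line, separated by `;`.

Start → a | b c | a X; X → b | b Y X | b Y; Y → b | Z | Start; Z → b a | b c | c | a

The nullable symbols are {X}.
ε ∉ L(G), so no ε-production is kept.
Expand every rule over subsets of its nullable positions: X → b Y X gives b Y X | b Y.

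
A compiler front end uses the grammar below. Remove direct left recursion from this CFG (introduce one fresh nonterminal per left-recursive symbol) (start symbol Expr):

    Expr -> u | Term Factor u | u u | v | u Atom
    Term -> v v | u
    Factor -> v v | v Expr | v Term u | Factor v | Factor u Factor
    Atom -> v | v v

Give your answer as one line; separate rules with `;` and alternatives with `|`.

Factor is directly left-recursive.
For Factor: α = {v, u Factor}, β = {v v, v Expr, v Term u}. Rewrite as Factor → β Factor1 and Factor1 → α Factor1 | ε.

Expr -> u | Term Factor u | u u | v | u Atom; Term -> v v | u; Factor -> v v Factor1 | v Expr Factor1 | v Term u Factor1; Atom -> v | v v; Factor1 -> v Factor1 | u Factor Factor1 | epsilon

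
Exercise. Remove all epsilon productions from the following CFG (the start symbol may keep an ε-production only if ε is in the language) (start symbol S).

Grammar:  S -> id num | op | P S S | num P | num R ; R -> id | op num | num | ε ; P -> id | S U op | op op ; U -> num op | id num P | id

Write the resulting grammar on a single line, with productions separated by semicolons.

The nullable symbols are {R}.
ε ∉ L(G), so no ε-production is kept.
For each production, add variants omitting each subset of nullable occurrences: S → num R gives num R | num.

S -> id num | op | P S S | num P | num R | num; R -> id | op num | num; P -> id | S U op | op op; U -> num op | id num P | id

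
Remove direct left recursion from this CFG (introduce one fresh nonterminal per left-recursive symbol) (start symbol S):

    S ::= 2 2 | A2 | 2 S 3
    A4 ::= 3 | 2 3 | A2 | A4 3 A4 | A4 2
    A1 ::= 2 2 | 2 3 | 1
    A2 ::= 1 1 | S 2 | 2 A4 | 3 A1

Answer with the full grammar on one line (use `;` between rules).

Directly left-recursive nonterminal: A4.
For A4: α = {3 A4, 2}, β = {3, 2 3, A2}. Rewrite as A4 → β A4' and A4' → α A4' | ε.

S ::= 2 2 | A2 | 2 S 3; A4 ::= 3 A4' | 2 3 A4' | A2 A4'; A1 ::= 2 2 | 2 3 | 1; A2 ::= 1 1 | S 2 | 2 A4 | 3 A1; A4' ::= 3 A4 A4' | 2 A4' | ε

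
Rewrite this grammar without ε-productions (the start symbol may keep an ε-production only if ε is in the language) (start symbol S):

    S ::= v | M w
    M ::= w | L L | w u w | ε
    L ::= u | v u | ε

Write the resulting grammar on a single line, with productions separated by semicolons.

The nullable symbols are {L, M}.
ε ∉ L(G), so no ε-production is kept.
Expand every rule over subsets of its nullable positions: S → M w gives M w | w. M → L L gives L L | L.

S ::= v | M w | w; M ::= w | L L | L | w u w; L ::= u | v u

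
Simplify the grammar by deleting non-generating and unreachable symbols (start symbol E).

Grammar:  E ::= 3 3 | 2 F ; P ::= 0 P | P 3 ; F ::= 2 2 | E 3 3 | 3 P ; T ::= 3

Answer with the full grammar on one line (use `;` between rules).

Generating nonterminals: {E, F, T}.
Reachable from E after that: {E, F}.
Removed useless symbols: {P, T} and every production mentioning them.

E ::= 3 3 | 2 F; F ::= 2 2 | E 3 3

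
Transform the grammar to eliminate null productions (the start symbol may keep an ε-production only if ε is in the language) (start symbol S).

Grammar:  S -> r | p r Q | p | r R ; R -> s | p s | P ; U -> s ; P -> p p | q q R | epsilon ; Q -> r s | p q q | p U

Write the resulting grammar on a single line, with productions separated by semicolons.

S -> r | p r Q | p | r R; R -> s | p s | P; U -> s; P -> p p | q q R | q q; Q -> r s | p q q | p U

The nullable symbols are {P, R}.
ε ∉ L(G), so no ε-production is kept.
For each production, add variants omitting each subset of nullable occurrences: P → q q R gives q q R | q q.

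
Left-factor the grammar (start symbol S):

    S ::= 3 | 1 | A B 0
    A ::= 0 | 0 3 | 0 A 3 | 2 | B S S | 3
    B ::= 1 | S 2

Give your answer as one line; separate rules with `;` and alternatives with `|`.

A has alternatives sharing prefix '0': factor to A → 0 A' with A' → ε | 3 | A 3.

S ::= 3 | 1 | A B 0; A ::= 2 | B S S | 3 | 0 A'; B ::= 1 | S 2; A' ::= eps | 3 | A 3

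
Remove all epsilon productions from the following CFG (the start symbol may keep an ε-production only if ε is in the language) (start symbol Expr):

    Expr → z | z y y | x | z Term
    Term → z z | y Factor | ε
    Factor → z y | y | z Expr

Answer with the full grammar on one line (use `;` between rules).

The nullable symbols are {Term}.
ε ∉ L(G), so no ε-production is kept.

Expr → z | z y y | x | z Term; Term → z z | y Factor; Factor → z y | y | z Expr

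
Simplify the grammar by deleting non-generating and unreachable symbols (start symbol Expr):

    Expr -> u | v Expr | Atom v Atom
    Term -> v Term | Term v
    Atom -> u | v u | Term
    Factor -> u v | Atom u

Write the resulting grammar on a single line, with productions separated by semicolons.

Expr -> u | v Expr | Atom v Atom; Atom -> u | v u

Generating nonterminals: {Atom, Expr, Factor}.
Reachable from Expr after that: {Atom, Expr}.
Removed useless symbols: {Factor, Term} and every production mentioning them.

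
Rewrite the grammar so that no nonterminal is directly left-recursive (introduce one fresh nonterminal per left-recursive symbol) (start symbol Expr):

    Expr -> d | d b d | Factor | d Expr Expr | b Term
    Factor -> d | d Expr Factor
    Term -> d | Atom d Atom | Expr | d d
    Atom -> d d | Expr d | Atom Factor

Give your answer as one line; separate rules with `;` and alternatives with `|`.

Expr -> d | d b d | Factor | d Expr Expr | b Term; Factor -> d | d Expr Factor; Term -> d | Atom d Atom | Expr | d d; Atom -> d d Atom1 | Expr d Atom1; Atom1 -> Factor Atom1 | ε

Left recursion appears on Atom.
For Atom: α = {Factor}, β = {d d, Expr d}. Rewrite as Atom → β Atom1 and Atom1 → α Atom1 | ε.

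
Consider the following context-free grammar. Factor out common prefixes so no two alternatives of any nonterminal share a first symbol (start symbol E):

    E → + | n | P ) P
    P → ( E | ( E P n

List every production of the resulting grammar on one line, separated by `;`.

E → + | n | P ) P; P → ( E P'; P' → ε | P n

P has alternatives sharing prefix '( E': factor to P → ( E P' with P' → ε | P n.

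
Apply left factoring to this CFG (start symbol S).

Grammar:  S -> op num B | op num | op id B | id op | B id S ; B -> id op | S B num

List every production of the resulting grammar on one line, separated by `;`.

S -> id op | B id S | op S'; B -> id op | S B num; S' -> id B | num S''; S'' -> B | ε

S has alternatives sharing prefix 'op': factor to S → op S' with S' → num B | num | id B.
S' has alternatives sharing prefix 'num': factor to S' → num S'' with S'' → B | ε.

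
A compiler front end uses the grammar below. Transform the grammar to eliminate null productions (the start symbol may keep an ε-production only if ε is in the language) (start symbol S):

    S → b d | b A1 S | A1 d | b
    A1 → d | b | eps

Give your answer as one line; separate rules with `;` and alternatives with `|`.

Nullable nonterminals: {A1}.
ε ∉ L(G), so no ε-production is kept.
For each production, add variants omitting each subset of nullable occurrences: S → b A1 S gives b A1 S | b S. S → A1 d gives A1 d | d.

S → b d | b A1 S | b S | A1 d | d | b; A1 → d | b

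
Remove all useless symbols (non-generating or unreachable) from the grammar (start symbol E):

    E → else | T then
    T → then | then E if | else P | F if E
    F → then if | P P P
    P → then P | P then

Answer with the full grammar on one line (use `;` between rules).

Generating nonterminals: {E, F, T}.
Reachable from E after that: {E, F, T}.
Removed useless symbols: {P} and every production mentioning them.

E → else | T then; T → then | then E if | F if E; F → then if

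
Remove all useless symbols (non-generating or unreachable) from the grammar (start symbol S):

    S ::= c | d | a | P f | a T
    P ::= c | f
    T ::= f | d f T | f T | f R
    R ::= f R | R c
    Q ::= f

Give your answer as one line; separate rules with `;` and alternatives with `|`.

S ::= c | d | a | P f | a T; P ::= c | f; T ::= f | d f T | f T

Generating nonterminals: {P, Q, S, T}.
Reachable from S after that: {P, S, T}.
Removed useless symbols: {Q, R} and every production mentioning them.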